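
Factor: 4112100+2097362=2^1*7^1*443533^1=6209462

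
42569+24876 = 67445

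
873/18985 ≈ 0.0460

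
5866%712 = 170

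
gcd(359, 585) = 1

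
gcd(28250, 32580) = 10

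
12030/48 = 250 + 5/8 ≈ 250.63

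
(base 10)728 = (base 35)ks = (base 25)143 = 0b1011011000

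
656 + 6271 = 6927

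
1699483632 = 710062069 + 989421563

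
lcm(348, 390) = 22620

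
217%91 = 35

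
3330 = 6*555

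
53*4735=250955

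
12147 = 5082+7065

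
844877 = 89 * 9493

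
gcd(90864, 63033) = 3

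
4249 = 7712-3463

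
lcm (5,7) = 35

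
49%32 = 17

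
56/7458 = 28/3729 ≈ 0.00751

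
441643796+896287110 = 1337930906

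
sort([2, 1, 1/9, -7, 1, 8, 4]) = [-7, 1/9, 1, 1, 2, 4, 8]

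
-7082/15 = -472 - 2/15 ≈ -472.13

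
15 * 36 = 540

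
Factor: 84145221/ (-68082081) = -1*3^1*101^1*3407^ (-1)*6661^ (-1)*92569^1 = -28048407/22694027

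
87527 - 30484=57043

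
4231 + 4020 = 8251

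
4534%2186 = 162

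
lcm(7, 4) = 28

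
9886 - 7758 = 2128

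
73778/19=3883 + 1/19 ≈ 3883.05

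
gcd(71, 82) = 1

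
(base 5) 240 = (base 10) 70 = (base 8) 106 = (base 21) 37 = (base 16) 46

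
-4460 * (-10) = 44600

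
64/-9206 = -32/4603 ≈ -0.00695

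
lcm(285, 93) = 8835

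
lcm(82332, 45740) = 411660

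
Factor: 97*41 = 41^1*97^1 = 3977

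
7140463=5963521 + 1176942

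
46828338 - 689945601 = -643117263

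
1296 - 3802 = -2506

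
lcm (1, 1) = 1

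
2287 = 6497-4210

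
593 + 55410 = 56003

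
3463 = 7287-3824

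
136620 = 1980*69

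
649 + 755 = 1404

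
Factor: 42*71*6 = 2^2*3^2*7^1*71^1 = 17892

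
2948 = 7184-4236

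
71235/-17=-4190 - 5/17 ≈ -4190.29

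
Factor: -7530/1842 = -1 * 5^1 * 251^1 * 307^ (-1) = -1255/307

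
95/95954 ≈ 0.000990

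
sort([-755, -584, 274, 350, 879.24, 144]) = [-755, -584, 144, 274, 350, 879.24]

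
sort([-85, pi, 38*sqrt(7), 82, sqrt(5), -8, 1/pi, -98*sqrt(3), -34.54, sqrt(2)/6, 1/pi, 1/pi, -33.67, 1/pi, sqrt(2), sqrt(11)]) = [-98*sqrt(3), -85, -34.54, -33.67, -8, sqrt(2)/6, 1/pi, 1/pi, 1/pi, 1/pi, sqrt(2), sqrt(5), pi, sqrt(11), 82, 38*sqrt(7)]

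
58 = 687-629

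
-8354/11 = -759 - 5/11 ≈ -759.45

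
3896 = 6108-2212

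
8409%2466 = 1011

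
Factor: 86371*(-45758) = -1*2^1*137^1*167^1*86371^1 = -3952164218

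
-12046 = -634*19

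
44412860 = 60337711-15924851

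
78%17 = 10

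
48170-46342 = 1828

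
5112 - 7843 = -2731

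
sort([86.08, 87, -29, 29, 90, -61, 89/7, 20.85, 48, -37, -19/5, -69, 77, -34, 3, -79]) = [-79, -69, -61, -37, -34, -29, -19/5, 3, 89/7, 20.85, 29, 48, 77, 86.08, 87, 90]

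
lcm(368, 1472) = 1472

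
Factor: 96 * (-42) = -1 * 2^6 * 3^2 * 7^1 = -4032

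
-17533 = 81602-99135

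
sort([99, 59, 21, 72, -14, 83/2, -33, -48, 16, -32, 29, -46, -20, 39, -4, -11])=[-48, -46, -33, -32, -20, -14, -11, -4, 16, 21, 29, 39, 83/2, 59, 72, 99]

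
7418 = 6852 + 566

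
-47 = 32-79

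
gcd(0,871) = 871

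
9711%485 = 11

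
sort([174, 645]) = [174, 645]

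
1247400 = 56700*22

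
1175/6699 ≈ 0.175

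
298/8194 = 149/4097 ≈ 0.0364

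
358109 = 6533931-6175822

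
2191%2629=2191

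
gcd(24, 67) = 1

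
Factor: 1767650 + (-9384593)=-1*3^3*79^1*3571^1=-7616943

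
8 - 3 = 5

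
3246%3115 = 131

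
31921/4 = 7980 + 1/4 = 7980.25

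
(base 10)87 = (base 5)322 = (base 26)39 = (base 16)57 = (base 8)127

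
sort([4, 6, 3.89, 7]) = [3.89, 4, 6, 7]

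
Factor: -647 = -1 * 647^1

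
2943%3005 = 2943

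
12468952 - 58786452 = -46317500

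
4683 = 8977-4294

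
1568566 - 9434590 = -7866024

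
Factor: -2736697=-1*73^1*37489^1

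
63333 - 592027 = -528694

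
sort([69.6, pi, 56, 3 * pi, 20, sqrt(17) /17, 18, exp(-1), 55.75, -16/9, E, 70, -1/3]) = [-16/9, -1/3, sqrt(17) /17, exp(-1), E, pi, 3 * pi, 18, 20, 55.75, 56, 69.6, 70]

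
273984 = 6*45664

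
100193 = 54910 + 45283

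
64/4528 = 4/283 ≈ 0.0141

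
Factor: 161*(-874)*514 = -1*2^2*7^1*19^1*23^2*257^1 = -72326996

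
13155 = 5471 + 7684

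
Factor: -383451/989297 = -1*3^1*347^(-1)*2851^(-1)*127817^1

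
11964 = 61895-49931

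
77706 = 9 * 8634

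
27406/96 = 13703/48 ≈ 285.48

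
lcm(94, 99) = 9306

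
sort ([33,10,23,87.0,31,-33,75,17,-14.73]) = [-33,-14.73,10,17,23,31,33,75,87.0]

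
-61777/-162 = 381+55/162≈381.34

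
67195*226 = 15186070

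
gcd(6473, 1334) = 1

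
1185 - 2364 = -1179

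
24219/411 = 8073/137 ≈ 58.93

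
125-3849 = -3724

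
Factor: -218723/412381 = -1*151^(-1)*2731^(-1)*218723^1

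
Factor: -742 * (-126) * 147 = 2^2 * 3^3 * 7^4 * 53^1 = 13743324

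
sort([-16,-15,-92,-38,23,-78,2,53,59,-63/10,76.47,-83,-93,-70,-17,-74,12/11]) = [-93,-92,-83,-78,-74,-70,-38,-17,-16,-15,-63/10,12/11,2,23,53,59,76.47]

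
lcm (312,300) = 7800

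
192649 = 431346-238697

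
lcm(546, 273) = 546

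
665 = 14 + 651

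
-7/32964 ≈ -0.000212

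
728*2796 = 2035488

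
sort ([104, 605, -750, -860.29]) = [-860.29, -750, 104, 605]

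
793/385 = 2 + 23/385 ≈ 2.06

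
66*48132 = 3176712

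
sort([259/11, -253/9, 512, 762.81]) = [-253/9, 259/11, 512, 762.81]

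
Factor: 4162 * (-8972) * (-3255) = 2^3 * 3^1 * 5^1 * 7^1 * 31^1 * 2081^1 * 2243^1 = 121546465320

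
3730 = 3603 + 127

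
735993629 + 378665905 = 1114659534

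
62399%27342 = 7715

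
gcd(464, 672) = 16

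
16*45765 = 732240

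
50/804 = 25/402 ≈ 0.0622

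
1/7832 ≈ 0.000128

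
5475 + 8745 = 14220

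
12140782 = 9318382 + 2822400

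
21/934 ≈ 0.0225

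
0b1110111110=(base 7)2536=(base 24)1fm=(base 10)958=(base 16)3be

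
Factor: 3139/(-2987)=-1*29^(-1)*43^1*73^1*103^(-1)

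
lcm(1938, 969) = 1938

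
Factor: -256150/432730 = -1*5^1*47^1*397^(-1) = -235/397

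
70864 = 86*824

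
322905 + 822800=1145705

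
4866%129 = 93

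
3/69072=1/23024 ≈ 0.0000434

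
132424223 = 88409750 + 44014473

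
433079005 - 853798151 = -420719146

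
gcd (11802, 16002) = 42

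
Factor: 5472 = 2^5*3^2*19^1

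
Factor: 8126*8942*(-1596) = -1*2^4*3^1*7^1*17^2*19^1*239^1*263^1 = -115969656432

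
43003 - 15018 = 27985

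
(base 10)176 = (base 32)5g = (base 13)107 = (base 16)b0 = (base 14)c8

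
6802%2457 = 1888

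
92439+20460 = 112899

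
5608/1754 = 3+173/877 ≈ 3.20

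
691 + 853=1544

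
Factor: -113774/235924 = -1*2^(-1)*13^(-2)*163^1 = -163/338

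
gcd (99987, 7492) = 1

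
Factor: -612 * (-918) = 2^3 * 3^5 * 17^2 = 561816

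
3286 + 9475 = 12761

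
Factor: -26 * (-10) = 2^2 * 5^1 * 13^1 = 260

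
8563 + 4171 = 12734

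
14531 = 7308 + 7223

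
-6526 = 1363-7889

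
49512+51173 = 100685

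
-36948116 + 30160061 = -6788055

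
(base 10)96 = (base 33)2u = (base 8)140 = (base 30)36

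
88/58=44/29 ≈ 1.52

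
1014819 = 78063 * 13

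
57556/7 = 8222 + 2/7 ≈ 8222.29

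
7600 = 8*950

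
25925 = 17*1525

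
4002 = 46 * 87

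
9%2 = 1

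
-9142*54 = -493668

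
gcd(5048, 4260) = 4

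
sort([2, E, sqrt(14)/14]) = [sqrt(14)/14, 2, E]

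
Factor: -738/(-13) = 2^1*3^2*13^(-1)*41^1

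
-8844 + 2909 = -5935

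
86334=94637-8303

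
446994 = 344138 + 102856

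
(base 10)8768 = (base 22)i2c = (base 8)21100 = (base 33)81n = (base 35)75i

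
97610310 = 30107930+67502380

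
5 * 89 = 445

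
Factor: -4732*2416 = -1*2^6*7^1*13^2*151^1 = -11432512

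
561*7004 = 3929244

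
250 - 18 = 232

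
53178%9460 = 5878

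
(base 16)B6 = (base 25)77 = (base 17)AC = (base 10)182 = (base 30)62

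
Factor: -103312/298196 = -1*2^2*11^1*127^(-1) = -44/127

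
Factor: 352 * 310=2^6 * 5^1 * 11^1 * 31^1=109120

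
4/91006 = 2/45503 ≈ 0.0000440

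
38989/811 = 48 + 61/811 ≈ 48.08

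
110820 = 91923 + 18897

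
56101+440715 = 496816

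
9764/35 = 278 + 34/35 ≈ 278.97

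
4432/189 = 23 + 85/189 ≈ 23.45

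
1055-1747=-692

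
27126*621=16845246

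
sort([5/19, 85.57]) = [5/19, 85.57]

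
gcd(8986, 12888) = 2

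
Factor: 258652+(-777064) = -1*2^2*3^1*43201^1 = -518412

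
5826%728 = 2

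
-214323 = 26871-241194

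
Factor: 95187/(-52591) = -1*3^1*7^(-1)*11^(-1)*683^(-1)*31729^1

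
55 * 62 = 3410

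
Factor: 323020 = 2^2 * 5^1 * 31^1 * 521^1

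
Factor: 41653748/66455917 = 2^2*11^ (-1)*619^1*16823^1*6041447^ (-1)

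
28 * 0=0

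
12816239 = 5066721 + 7749518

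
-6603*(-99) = 653697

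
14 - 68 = -54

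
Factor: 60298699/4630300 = 2^ (-2)*5^ (-2)*19^ (-1)*1217^1*2437^ (-1)*49547^1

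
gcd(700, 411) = 1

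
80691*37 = 2985567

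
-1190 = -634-556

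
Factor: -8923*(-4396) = 2^2*7^1*157^1*8923^1 = 39225508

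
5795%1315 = 535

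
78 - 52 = 26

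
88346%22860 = 19766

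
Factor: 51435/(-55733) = -1*3^4*5^1*127^1*55733^(-1)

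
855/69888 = 285/23296 ≈ 0.0122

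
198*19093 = 3780414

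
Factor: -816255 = -1 * 3^2 * 5^1 * 11^1 * 17^1 * 97^1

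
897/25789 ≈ 0.0348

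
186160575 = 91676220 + 94484355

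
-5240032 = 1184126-6424158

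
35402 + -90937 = -55535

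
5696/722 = 2848/361 ≈ 7.89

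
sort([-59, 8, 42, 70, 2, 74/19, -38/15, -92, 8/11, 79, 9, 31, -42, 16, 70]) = [-92, -59, -42, -38/15, 8/11, 2, 74/19, 8, 9, 16, 31, 42, 70, 70, 79]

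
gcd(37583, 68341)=91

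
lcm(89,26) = 2314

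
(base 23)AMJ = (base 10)5815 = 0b1011010110111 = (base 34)511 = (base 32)5LN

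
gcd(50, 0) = 50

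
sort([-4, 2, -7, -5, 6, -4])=[-7, -5, -4, -4, 2, 6]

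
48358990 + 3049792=51408782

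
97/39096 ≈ 0.00248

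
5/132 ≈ 0.0379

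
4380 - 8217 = -3837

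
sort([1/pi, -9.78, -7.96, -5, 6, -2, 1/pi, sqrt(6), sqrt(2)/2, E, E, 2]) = [-9.78, -7.96, -5, -2, 1/pi, 1/pi, sqrt(2)/2, 2, sqrt(6), E, E, 6]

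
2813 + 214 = 3027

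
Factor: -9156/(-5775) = 2^2 * 5^(-2) * 11^(-1) * 109^1 = 436/275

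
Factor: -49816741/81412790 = -1*2^(-1)*5^(-1)*13^1*397^(-1)*1439^1*2663^1*20507^(-1)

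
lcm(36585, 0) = 0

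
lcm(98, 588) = 588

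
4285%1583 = 1119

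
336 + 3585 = 3921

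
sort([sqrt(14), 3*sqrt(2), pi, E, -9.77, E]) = [-9.77, E, E, pi, sqrt(14), 3*sqrt(2)]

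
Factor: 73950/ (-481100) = -1 * 2^ (-1) * 3^1 * 29^1 * 283^ (-1) = -87/566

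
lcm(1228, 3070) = 6140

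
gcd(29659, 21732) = 1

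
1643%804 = 35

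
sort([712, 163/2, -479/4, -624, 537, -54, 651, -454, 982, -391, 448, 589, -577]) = [-624, -577, -454, -391, -479/4, -54, 163/2, 448, 537, 589, 651, 712, 982]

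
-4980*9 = -44820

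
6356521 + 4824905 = 11181426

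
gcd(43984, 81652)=4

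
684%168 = 12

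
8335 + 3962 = 12297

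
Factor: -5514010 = -1*2^1*5^1*193^1*2857^1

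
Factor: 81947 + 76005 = 2^8*617^1 = 157952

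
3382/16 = 211 + 3/8 ≈ 211.38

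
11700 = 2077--9623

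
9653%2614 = 1811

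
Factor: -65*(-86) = 2^1*5^1*13^1*43^1 = 5590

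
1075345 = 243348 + 831997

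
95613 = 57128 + 38485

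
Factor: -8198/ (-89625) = 2^1*3^ (-1)*5^ (-3)*239^ (-1)*4099^1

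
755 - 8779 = -8024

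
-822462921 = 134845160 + -957308081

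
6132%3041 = 50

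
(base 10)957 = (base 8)1675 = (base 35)rc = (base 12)679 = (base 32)tt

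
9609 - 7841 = 1768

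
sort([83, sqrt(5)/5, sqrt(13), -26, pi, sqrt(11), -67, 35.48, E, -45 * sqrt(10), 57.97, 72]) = [-45 * sqrt(10), -67, -26, sqrt(5)/5, E, pi, sqrt(11), sqrt(13), 35.48, 57.97, 72, 83]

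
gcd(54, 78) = 6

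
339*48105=16307595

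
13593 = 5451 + 8142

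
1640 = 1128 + 512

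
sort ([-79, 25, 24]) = [-79, 24, 25]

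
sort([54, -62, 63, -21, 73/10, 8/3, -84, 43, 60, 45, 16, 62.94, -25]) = [-84, -62, -25, -21, 8/3, 73/10, 16, 43, 45, 54, 60, 62.94, 63]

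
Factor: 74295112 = 2^3*37^1*499^1*503^1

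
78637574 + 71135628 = 149773202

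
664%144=88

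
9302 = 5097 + 4205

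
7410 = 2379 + 5031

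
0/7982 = 0 = 0.00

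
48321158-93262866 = -44941708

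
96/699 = 32/233 ≈ 0.137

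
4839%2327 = 185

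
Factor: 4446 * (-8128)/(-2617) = 2^7 * 3^2 * 13^1 * 19^1 * 127^1 * 2617^(-1) = 36137088/2617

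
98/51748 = 49/25874 ≈ 0.00189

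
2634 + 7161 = 9795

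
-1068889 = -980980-87909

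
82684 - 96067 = -13383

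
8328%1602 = 318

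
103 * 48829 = 5029387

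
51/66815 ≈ 0.000763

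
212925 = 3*70975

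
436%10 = 6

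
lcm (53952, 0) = 0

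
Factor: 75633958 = 2^1*37816979^1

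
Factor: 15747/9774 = 2^(-1) * 3^(-2) * 29^1 = 29/18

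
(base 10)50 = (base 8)62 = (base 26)1o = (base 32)1i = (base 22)26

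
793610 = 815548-21938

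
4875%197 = 147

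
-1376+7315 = 5939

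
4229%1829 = 571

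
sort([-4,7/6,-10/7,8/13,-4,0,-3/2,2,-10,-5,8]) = [-10,-5,-4,-4,-3/2,-10/7,0,8/13,7/6,2,8]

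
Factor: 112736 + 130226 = 2^1*29^1*59^1*71^1 = 242962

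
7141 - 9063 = -1922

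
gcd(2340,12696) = 12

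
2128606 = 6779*314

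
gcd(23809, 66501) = 821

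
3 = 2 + 1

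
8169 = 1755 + 6414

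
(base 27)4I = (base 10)126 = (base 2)1111110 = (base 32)3U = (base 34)3O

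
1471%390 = 301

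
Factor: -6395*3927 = -1*3^1*5^1*7^1*11^1*17^1*1279^1 = -25113165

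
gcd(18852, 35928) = 12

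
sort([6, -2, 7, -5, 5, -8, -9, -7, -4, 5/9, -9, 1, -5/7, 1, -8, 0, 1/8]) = [-9, -9, -8, -8, -7, -5, -4, -2, -5/7, 0, 1/8, 5/9, 1, 1, 5, 6, 7]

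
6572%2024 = 500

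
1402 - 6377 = -4975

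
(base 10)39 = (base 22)1h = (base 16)27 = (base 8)47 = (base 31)18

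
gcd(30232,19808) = 8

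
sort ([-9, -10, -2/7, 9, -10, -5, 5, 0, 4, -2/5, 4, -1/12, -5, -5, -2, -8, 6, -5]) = [-10, -10, -9, -8, -5, -5, -5, -5, -2, -2/5, -2/7, -1/12, 0, 4, 4, 5, 6, 9]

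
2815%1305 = 205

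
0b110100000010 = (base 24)5ii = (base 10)3330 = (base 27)4f9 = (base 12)1b16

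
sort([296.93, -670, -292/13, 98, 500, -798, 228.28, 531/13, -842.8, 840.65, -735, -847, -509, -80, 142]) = [-847, -842.8, -798, -735, -670, -509, -80, -292/13, 531/13, 98, 142, 228.28, 296.93, 500, 840.65]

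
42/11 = 3 + 9/11 ≈ 3.82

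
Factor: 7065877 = 7^1 * 13^1 * 77647^1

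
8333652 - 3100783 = 5232869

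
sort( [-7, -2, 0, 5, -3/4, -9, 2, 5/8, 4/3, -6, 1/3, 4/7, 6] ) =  [-9, -7, -6, -2, -3/4, 0, 1/3, 4/7, 5/8, 4/3, 2, 5, 6] 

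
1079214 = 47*22962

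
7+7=14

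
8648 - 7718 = 930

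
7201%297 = 73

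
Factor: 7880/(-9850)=-1 * 2^2 * 5^(-1)=-4/5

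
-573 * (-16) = 9168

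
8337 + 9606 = 17943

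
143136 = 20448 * 7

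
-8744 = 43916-52660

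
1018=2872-1854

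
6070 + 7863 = 13933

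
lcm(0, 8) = 0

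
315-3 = 312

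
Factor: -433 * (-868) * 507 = 2^2 * 3^1 * 7^1 * 13^2 * 31^1 * 433^1 = 190552908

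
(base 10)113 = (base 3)11012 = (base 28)41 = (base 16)71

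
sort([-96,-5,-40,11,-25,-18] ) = [-96,-40,-25,-18,-5,11] 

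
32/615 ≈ 0.0520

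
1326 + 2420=3746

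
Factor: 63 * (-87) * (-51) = 3^4 * 7^1 * 17^1 * 29^1 = 279531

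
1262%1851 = 1262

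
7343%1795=163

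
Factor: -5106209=-1 * 1019^1 * 5011^1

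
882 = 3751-2869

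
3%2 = 1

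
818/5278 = 409/2639 ≈ 0.155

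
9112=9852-740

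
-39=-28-11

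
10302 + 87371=97673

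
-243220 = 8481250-8724470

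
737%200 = 137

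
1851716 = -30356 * (-61)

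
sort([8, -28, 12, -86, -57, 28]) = [-86, -57, -28, 8, 12, 28]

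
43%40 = 3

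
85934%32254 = 21426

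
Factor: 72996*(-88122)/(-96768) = 2^(-6)*3^(-1)*11^1*19^1*79^1*773^1 = 12763003/192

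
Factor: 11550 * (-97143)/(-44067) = 2^1 * 3^1 * 5^2 * 7^1 * 11^1 * 37^(-1) * 397^(-1) * 32381^1 = 374000550/14689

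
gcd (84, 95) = 1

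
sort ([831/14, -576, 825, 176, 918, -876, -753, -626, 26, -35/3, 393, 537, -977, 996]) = [-977, -876, -753, -626, -576, -35/3, 26, 831/14, 176, 393, 537, 825, 918, 996]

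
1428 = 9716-8288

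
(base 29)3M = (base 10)109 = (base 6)301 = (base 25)49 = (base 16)6D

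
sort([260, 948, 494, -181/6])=[-181/6, 260, 494, 948]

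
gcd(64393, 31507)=7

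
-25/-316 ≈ 0.0791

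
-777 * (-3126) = 2428902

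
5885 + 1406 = 7291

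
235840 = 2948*80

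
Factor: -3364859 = -1*347^1*9697^1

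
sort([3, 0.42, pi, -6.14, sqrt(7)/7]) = [-6.14, sqrt(7)/7, 0.42, 3, pi]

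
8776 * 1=8776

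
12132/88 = 137+19/22 ≈ 137.86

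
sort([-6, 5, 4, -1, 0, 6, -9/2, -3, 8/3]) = [-6, -9/2, -3, -1, 0, 8/3, 4, 5, 6]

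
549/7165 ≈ 0.0766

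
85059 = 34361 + 50698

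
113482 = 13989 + 99493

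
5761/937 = 6 + 139/937 ≈ 6.15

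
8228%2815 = 2598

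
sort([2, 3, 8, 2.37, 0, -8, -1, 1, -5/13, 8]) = [-8, -1, -5/13, 0, 1, 2, 2.37, 3, 8, 8]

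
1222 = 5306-4084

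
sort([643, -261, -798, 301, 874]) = [-798, -261, 301, 643, 874]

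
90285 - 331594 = -241309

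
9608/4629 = 2 + 350/4629 ≈ 2.08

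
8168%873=311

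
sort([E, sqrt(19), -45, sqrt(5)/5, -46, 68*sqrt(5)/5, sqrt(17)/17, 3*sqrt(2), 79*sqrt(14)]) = [-46, -45, sqrt(17)/17, sqrt(5)/5, E, 3*sqrt(2), sqrt(19), 68*sqrt(5)/5, 79*sqrt(14)]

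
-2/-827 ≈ 0.00242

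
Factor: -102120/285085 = -1*2^3*3^1*67^(-1) = -24/67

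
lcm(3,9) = 9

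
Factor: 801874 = 2^1 * 71^1 * 5647^1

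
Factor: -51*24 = -1*2^3*3^2*17^1 = -1224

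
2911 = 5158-2247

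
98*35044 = 3434312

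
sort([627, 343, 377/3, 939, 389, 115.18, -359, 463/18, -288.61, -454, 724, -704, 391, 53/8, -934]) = [-934, -704, -454, -359, -288.61, 53/8, 463/18, 115.18, 377/3, 343, 389, 391, 627, 724, 939]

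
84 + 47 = 131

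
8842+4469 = 13311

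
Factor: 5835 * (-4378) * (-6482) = 2^2 * 3^1 * 5^1 * 7^1 * 11^1 * 199^1 * 389^1 * 463^1 = 165586773660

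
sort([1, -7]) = [-7, 1]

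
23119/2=11559+1/2=11559.50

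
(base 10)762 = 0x2fa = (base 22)1ce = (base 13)468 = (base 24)17i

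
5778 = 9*642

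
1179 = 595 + 584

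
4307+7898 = 12205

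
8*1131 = 9048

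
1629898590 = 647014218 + 982884372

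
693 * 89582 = 62080326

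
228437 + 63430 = 291867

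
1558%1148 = 410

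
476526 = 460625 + 15901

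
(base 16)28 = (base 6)104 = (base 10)40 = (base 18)24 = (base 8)50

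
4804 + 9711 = 14515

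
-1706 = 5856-7562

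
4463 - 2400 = 2063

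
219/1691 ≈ 0.130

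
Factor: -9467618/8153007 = -1 * 2^1 * 3^(-1) * 83^(-1) * 137^(-1) * 239^(-1) * 4733809^1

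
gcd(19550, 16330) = 230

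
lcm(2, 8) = 8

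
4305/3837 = 1435/1279 ≈ 1.12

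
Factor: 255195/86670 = 2^(-1)*3^(-2)*53^1 = 53/18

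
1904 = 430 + 1474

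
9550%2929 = 763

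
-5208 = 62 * (-84)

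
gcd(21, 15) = 3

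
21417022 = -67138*(-319)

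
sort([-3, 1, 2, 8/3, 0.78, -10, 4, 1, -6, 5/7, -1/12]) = [-10, -6, -3, -1/12, 5/7, 0.78, 1, 1, 2, 8/3, 4]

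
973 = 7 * 139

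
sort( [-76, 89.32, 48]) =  [-76, 48, 89.32]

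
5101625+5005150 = 10106775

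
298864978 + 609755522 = 908620500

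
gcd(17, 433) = 1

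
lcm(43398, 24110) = 216990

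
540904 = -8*(-67613)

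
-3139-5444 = -8583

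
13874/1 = 13874 = 13874.00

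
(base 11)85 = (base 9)113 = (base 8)135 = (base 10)93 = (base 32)2t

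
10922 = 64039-53117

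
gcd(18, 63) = 9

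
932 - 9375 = -8443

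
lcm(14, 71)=994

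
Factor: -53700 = -1*2^2*3^1*5^2*179^1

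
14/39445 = 2/5635 ≈ 0.000355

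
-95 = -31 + -64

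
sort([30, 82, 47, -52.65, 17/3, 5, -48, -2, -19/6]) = [-52.65, -48, -19/6, -2, 5, 17/3, 30, 47, 82]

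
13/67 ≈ 0.194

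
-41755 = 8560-50315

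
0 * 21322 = 0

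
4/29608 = 1/7402 ≈ 0.000135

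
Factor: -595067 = -1*11^1*47^1*1151^1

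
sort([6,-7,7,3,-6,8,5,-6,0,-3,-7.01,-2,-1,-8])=[-8,-7.01,-7,-6,-6,-3,-2,-1,0,3,5,6,7,8]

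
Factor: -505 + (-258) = -1*7^1*109^1 = -763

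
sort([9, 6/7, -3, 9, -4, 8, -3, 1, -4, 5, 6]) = [-4, -4, -3, -3, 6/7, 1, 5, 6, 8, 9, 9]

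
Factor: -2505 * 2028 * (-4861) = 2^2 * 3^2 * 5^1 * 13^2 * 167^1 * 4861^1 = 24694560540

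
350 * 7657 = 2679950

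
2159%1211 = 948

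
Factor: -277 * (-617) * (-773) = -1 * 277^1 * 617^1 * 773^1 = -132112657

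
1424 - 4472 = -3048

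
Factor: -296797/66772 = -1*2^(-2)*16693^(-1)*296797^1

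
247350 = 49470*5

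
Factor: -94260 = -1 * 2^2 * 3^1 * 5^1 * 1571^1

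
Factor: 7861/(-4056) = -1 * 2^(-3) * 3^(-1) * 7^1 * 13^(-2) * 1123^1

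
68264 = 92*742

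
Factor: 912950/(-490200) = -1*2^(-2)*3^(-1)*31^2*43^(-1) = -961/516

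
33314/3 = 11104 + 2/3 ≈ 11104.67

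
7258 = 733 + 6525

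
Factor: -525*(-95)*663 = 3^2*5^3*7^1*13^1*17^1*19^1 = 33067125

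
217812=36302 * 6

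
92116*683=62915228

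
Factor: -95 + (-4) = -1*3^2*11^1 = -99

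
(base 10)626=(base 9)765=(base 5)10001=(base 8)1162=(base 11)51a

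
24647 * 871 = 21467537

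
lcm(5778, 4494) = 40446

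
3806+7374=11180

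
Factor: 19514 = 2^1*11^1*887^1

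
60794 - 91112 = -30318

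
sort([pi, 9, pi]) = [pi, pi, 9]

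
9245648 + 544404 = 9790052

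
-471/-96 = 157/32 ≈ 4.91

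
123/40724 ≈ 0.00302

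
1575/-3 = -525 = -525.00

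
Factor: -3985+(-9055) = -1*2^4*5^1*163^1 = -13040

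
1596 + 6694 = 8290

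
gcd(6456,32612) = 4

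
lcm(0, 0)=0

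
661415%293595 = 74225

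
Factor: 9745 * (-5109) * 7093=-1 * 3^1 * 5^1 * 13^1 * 41^1 * 131^1 * 173^1 * 1949^1=-353140645065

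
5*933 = 4665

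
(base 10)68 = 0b1000100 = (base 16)44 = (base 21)35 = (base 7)125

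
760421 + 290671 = 1051092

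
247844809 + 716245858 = 964090667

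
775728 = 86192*9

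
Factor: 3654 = 2^1 * 3^2 * 7^1 * 29^1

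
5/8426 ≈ 0.000593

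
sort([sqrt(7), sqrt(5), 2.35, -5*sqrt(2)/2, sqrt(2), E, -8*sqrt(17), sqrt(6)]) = [-8*sqrt(17), -5*sqrt(2)/2, sqrt(2), sqrt(5), 2.35, sqrt(6), sqrt(7), E]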